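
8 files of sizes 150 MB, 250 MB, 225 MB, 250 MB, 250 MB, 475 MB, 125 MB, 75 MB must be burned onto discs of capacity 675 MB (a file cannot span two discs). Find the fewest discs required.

Total = 475 + 250 + 250 + 250 + 225 + 150 + 125 + 75 = 1800 MB.
Lower bound: ⌈1800/675⌉ = 3 discs.
A packing using 3 discs:
  disc 1: 475 + 150 = 625
  disc 2: 250 + 250 + 125 = 625
  disc 3: 250 + 225 + 75 = 550
This matches the lower bound, so 3 is optimal.

3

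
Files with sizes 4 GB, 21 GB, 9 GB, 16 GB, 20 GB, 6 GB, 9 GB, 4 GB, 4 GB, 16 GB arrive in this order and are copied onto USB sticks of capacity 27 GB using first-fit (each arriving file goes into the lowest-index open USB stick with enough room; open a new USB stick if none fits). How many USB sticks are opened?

5

  4 → USB stick 1 (new)  [load 4/27]
  21 → USB stick 1  [load 25/27]
  9 → USB stick 2 (new)  [load 9/27]
  16 → USB stick 2  [load 25/27]
  20 → USB stick 3 (new)  [load 20/27]
  6 → USB stick 3  [load 26/27]
  9 → USB stick 4 (new)  [load 9/27]
  4 → USB stick 4  [load 13/27]
  4 → USB stick 4  [load 17/27]
  16 → USB stick 5 (new)  [load 16/27]
5 USB sticks opened.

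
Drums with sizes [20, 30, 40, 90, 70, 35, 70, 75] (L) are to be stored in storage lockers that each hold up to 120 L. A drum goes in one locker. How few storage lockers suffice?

Total = 90 + 75 + 70 + 70 + 40 + 35 + 30 + 20 = 430 L.
Lower bound: ⌈430/120⌉ = 4 storage lockers.
A packing using 4 storage lockers:
  locker 1: 90 + 30 = 120
  locker 2: 75 + 40 = 115
  locker 3: 70 + 35 = 105
  locker 4: 70 + 20 = 90
This matches the lower bound, so 4 is optimal.

4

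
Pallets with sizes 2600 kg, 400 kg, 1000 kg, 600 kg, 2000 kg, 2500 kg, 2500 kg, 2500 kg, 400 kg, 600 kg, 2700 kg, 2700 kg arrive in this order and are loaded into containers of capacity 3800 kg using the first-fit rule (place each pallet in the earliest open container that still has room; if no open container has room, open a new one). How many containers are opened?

  2600 → container 1 (new)  [load 2600/3800]
  400 → container 1  [load 3000/3800]
  1000 → container 2 (new)  [load 1000/3800]
  600 → container 1  [load 3600/3800]
  2000 → container 2  [load 3000/3800]
  2500 → container 3 (new)  [load 2500/3800]
  2500 → container 4 (new)  [load 2500/3800]
  2500 → container 5 (new)  [load 2500/3800]
  400 → container 2  [load 3400/3800]
  600 → container 3  [load 3100/3800]
  2700 → container 6 (new)  [load 2700/3800]
  2700 → container 7 (new)  [load 2700/3800]
7 containers opened.

7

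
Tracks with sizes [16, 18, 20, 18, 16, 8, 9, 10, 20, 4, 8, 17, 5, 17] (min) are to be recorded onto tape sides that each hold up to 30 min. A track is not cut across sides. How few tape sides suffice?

Total = 20 + 20 + 18 + 18 + 17 + 17 + 16 + 16 + 10 + 9 + 8 + 8 + 5 + 4 = 186 min.
Lower bound: ⌈186/30⌉ = 7 tape sides.
Also, 8 tracks each exceed 15 min, and no two of those can share a side, so at least 8 tape sides are needed.
A packing using 8 tape sides:
  side 1: 20 + 10 = 30
  side 2: 20 + 9 = 29
  side 3: 18 + 8 + 4 = 30
  side 4: 18 + 8 = 26
  side 5: 17 + 5 = 22
  side 6: 17 = 17
  side 7: 16 = 16
  side 8: 16 = 16
This matches the lower bound, so 8 is optimal.

8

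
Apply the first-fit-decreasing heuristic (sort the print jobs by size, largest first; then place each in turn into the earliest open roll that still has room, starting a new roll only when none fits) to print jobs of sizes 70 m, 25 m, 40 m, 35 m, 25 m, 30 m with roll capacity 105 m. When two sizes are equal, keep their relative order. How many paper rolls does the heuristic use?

3

Sorted descending: 70, 40, 35, 30, 25, 25.
  70 → roll 1 (new)  [load 70/105]
  40 → roll 2 (new)  [load 40/105]
  35 → roll 1  [load 105/105]
  30 → roll 2  [load 70/105]
  25 → roll 2  [load 95/105]
  25 → roll 3 (new)  [load 25/105]
3 paper rolls opened.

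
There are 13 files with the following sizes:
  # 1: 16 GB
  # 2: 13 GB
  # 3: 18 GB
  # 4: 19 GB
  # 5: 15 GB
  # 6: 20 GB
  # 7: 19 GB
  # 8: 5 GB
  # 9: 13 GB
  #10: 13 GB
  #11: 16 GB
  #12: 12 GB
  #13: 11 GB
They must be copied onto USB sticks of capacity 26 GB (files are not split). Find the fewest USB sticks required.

Total = 20 + 19 + 19 + 18 + 16 + 16 + 15 + 13 + 13 + 13 + 12 + 11 + 5 = 190 GB.
Lower bound: ⌈190/26⌉ = 8 USB sticks.
A packing using 9 USB sticks:
  USB stick 1: 20 + 5 = 25
  USB stick 2: 19 = 19
  USB stick 3: 19 = 19
  USB stick 4: 18 = 18
  USB stick 5: 16 = 16
  USB stick 6: 16 = 16
  USB stick 7: 15 + 11 = 26
  USB stick 8: 13 + 13 = 26
  USB stick 9: 13 + 12 = 25
No arrangement into 8 USB sticks stays within capacity, so 9 is optimal.

9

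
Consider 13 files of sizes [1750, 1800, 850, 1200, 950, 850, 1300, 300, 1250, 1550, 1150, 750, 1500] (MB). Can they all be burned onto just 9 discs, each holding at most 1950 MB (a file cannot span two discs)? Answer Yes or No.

No

Total = 15200 MB; ⌈15200/1950⌉ = 8.
The bound of 8 does not rule out 9, but exhaustive search shows no assignment into 9 discs of capacity 1950 MB exists — the minimum is 10.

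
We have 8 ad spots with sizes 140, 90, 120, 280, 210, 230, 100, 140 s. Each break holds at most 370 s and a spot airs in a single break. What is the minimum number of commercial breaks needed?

4

Total = 280 + 230 + 210 + 140 + 140 + 120 + 100 + 90 = 1310 s.
Lower bound: ⌈1310/370⌉ = 4 commercial breaks.
A packing using 4 commercial breaks:
  break 1: 280 + 90 = 370
  break 2: 230 + 140 = 370
  break 3: 210 + 140 = 350
  break 4: 120 + 100 = 220
This matches the lower bound, so 4 is optimal.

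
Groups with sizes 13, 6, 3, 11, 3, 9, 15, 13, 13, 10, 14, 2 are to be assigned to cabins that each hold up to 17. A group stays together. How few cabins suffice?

8

Total = 15 + 14 + 13 + 13 + 13 + 11 + 10 + 9 + 6 + 3 + 3 + 2 = 112.
Lower bound: ⌈112/17⌉ = 7 cabins.
Also, 8 groups each exceed 17/2, and no two of those can share a cabin, so at least 8 cabins are needed.
A packing using 8 cabins:
  cabin 1: 15 + 2 = 17
  cabin 2: 14 + 3 = 17
  cabin 3: 13 + 3 = 16
  cabin 4: 13 = 13
  cabin 5: 13 = 13
  cabin 6: 11 + 6 = 17
  cabin 7: 10 = 10
  cabin 8: 9 = 9
This matches the lower bound, so 8 is optimal.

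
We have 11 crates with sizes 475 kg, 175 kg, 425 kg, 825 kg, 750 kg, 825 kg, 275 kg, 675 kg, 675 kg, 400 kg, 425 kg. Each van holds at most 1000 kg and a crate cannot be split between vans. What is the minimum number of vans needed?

7

Total = 825 + 825 + 750 + 675 + 675 + 475 + 425 + 425 + 400 + 275 + 175 = 5925 kg.
Lower bound: ⌈5925/1000⌉ = 6 vans.
A packing using 7 vans:
  van 1: 825 + 175 = 1000
  van 2: 825 = 825
  van 3: 750 = 750
  van 4: 675 + 275 = 950
  van 5: 675 = 675
  van 6: 475 + 425 = 900
  van 7: 425 + 400 = 825
No arrangement into 6 vans stays within capacity, so 7 is optimal.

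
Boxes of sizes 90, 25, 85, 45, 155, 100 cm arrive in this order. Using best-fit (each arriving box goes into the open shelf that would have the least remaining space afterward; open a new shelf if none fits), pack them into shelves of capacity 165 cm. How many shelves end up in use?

  90 → shelf 1 (new)  [load 90/165]
  25 → shelf 1  [load 115/165]
  85 → shelf 2 (new)  [load 85/165]
  45 → shelf 1  [load 160/165]
  155 → shelf 3 (new)  [load 155/165]
  100 → shelf 4 (new)  [load 100/165]
4 shelves opened.

4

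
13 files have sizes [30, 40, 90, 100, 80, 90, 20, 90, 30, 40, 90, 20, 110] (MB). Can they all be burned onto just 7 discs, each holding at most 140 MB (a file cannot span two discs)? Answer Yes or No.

A valid assignment using 7 discs:
  disc 1: 110 + 30 = 140
  disc 2: 100 + 40 = 140
  disc 3: 90 + 40 = 130
  disc 4: 90 + 30 + 20 = 140
  disc 5: 90 + 20 = 110
  disc 6: 90 = 90
  disc 7: 80 = 80
Every load is within 140 MB, so 7 discs suffice.

Yes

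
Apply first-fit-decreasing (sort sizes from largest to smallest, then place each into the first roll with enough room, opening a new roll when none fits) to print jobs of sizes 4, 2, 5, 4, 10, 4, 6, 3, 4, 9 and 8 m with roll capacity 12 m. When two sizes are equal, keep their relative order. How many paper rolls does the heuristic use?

Sorted descending: 10, 9, 8, 6, 5, 4, 4, 4, 4, 3, 2.
  10 → roll 1 (new)  [load 10/12]
  9 → roll 2 (new)  [load 9/12]
  8 → roll 3 (new)  [load 8/12]
  6 → roll 4 (new)  [load 6/12]
  5 → roll 4  [load 11/12]
  4 → roll 3  [load 12/12]
  4 → roll 5 (new)  [load 4/12]
  4 → roll 5  [load 8/12]
  4 → roll 5  [load 12/12]
  3 → roll 2  [load 12/12]
  2 → roll 1  [load 12/12]
5 paper rolls opened.

5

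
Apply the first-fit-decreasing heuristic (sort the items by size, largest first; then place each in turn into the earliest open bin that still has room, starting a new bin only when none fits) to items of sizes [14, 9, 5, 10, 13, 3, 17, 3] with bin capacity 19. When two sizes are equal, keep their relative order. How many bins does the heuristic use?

Sorted descending: 17, 14, 13, 10, 9, 5, 3, 3.
  17 → bin 1 (new)  [load 17/19]
  14 → bin 2 (new)  [load 14/19]
  13 → bin 3 (new)  [load 13/19]
  10 → bin 4 (new)  [load 10/19]
  9 → bin 4  [load 19/19]
  5 → bin 2  [load 19/19]
  3 → bin 3  [load 16/19]
  3 → bin 3  [load 19/19]
4 bins opened.

4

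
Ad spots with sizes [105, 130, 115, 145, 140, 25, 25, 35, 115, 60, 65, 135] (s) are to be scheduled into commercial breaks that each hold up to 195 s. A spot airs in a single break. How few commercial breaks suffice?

Total = 145 + 140 + 135 + 130 + 115 + 115 + 105 + 65 + 60 + 35 + 25 + 25 = 1095 s.
Lower bound: ⌈1095/195⌉ = 6 commercial breaks.
Also, 7 ad spots each exceed 195/2 s, and no two of those can share a break, so at least 7 commercial breaks are needed.
A packing using 7 commercial breaks:
  break 1: 145 + 35 = 180
  break 2: 140 + 25 + 25 = 190
  break 3: 135 + 60 = 195
  break 4: 130 + 65 = 195
  break 5: 115 = 115
  break 6: 115 = 115
  break 7: 105 = 105
This matches the lower bound, so 7 is optimal.

7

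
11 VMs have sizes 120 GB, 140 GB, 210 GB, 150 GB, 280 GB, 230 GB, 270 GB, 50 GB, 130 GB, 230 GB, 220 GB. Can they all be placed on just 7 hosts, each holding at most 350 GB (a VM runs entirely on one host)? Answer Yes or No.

A valid assignment using 7 hosts:
  host 1: 280 + 50 = 330
  host 2: 270 = 270
  host 3: 230 + 120 = 350
  host 4: 230 = 230
  host 5: 220 + 130 = 350
  host 6: 210 + 140 = 350
  host 7: 150 = 150
Every load is within 350 GB, so 7 hosts suffice.

Yes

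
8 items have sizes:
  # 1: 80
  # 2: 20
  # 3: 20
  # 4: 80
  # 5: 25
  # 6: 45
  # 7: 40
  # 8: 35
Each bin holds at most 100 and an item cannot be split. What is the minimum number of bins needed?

Total = 80 + 80 + 45 + 40 + 35 + 25 + 20 + 20 = 345.
Lower bound: ⌈345/100⌉ = 4 bins.
A packing using 4 bins:
  bin 1: 80 + 20 = 100
  bin 2: 80 + 20 = 100
  bin 3: 45 + 40 = 85
  bin 4: 35 + 25 = 60
This matches the lower bound, so 4 is optimal.

4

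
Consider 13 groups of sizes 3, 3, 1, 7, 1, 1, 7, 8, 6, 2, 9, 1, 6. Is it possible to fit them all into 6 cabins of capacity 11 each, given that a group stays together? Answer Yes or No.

Yes

A valid assignment using 6 cabins:
  cabin 1: 9 + 2 = 11
  cabin 2: 8 + 3 = 11
  cabin 3: 7 + 3 + 1 = 11
  cabin 4: 7 + 1 + 1 + 1 = 10
  cabin 5: 6 = 6
  cabin 6: 6 = 6
Every load is within 11, so 6 cabins suffice.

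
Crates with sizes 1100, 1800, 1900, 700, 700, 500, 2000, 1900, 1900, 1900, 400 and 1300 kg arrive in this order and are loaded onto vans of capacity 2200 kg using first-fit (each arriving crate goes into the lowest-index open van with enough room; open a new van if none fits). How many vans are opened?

9

  1100 → van 1 (new)  [load 1100/2200]
  1800 → van 2 (new)  [load 1800/2200]
  1900 → van 3 (new)  [load 1900/2200]
  700 → van 1  [load 1800/2200]
  700 → van 4 (new)  [load 700/2200]
  500 → van 4  [load 1200/2200]
  2000 → van 5 (new)  [load 2000/2200]
  1900 → van 6 (new)  [load 1900/2200]
  1900 → van 7 (new)  [load 1900/2200]
  1900 → van 8 (new)  [load 1900/2200]
  400 → van 1  [load 2200/2200]
  1300 → van 9 (new)  [load 1300/2200]
9 vans opened.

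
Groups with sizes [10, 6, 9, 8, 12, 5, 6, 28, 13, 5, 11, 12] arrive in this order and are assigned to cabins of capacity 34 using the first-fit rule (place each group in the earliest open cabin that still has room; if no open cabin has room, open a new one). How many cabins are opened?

5

  10 → cabin 1 (new)  [load 10/34]
  6 → cabin 1  [load 16/34]
  9 → cabin 1  [load 25/34]
  8 → cabin 1  [load 33/34]
  12 → cabin 2 (new)  [load 12/34]
  5 → cabin 2  [load 17/34]
  6 → cabin 2  [load 23/34]
  28 → cabin 3 (new)  [load 28/34]
  13 → cabin 4 (new)  [load 13/34]
  5 → cabin 2  [load 28/34]
  11 → cabin 4  [load 24/34]
  12 → cabin 5 (new)  [load 12/34]
5 cabins opened.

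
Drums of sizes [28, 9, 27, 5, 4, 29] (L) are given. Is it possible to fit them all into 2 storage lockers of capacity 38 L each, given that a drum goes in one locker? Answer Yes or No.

Total = 102 L; ⌈102/38⌉ = 3.
At least 3 storage lockers are required, but only 2 are allowed.

No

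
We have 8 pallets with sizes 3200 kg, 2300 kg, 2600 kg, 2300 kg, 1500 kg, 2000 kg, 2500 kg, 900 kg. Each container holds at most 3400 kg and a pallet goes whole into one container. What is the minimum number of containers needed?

7

Total = 3200 + 2600 + 2500 + 2300 + 2300 + 2000 + 1500 + 900 = 17300 kg.
Lower bound: ⌈17300/3400⌉ = 6 containers.
A packing using 7 containers:
  container 1: 3200 = 3200
  container 2: 2600 = 2600
  container 3: 2500 + 900 = 3400
  container 4: 2300 = 2300
  container 5: 2300 = 2300
  container 6: 2000 = 2000
  container 7: 1500 = 1500
No arrangement into 6 containers stays within capacity, so 7 is optimal.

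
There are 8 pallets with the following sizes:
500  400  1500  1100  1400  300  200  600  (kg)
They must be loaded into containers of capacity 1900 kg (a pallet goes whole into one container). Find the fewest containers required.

4

Total = 1500 + 1400 + 1100 + 600 + 500 + 400 + 300 + 200 = 6000 kg.
Lower bound: ⌈6000/1900⌉ = 4 containers.
A packing using 4 containers:
  container 1: 1500 + 400 = 1900
  container 2: 1400 + 500 = 1900
  container 3: 1100 + 600 + 200 = 1900
  container 4: 300 = 300
This matches the lower bound, so 4 is optimal.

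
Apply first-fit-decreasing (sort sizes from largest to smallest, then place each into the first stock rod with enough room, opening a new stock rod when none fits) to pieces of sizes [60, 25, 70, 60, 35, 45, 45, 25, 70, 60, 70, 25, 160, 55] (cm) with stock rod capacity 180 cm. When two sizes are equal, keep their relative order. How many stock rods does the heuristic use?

Sorted descending: 160, 70, 70, 70, 60, 60, 60, 55, 45, 45, 35, 25, 25, 25.
  160 → stock rod 1 (new)  [load 160/180]
  70 → stock rod 2 (new)  [load 70/180]
  70 → stock rod 2  [load 140/180]
  70 → stock rod 3 (new)  [load 70/180]
  60 → stock rod 3  [load 130/180]
  60 → stock rod 4 (new)  [load 60/180]
  60 → stock rod 4  [load 120/180]
  55 → stock rod 4  [load 175/180]
  45 → stock rod 3  [load 175/180]
  45 → stock rod 5 (new)  [load 45/180]
  35 → stock rod 2  [load 175/180]
  25 → stock rod 5  [load 70/180]
  25 → stock rod 5  [load 95/180]
  25 → stock rod 5  [load 120/180]
5 stock rods opened.

5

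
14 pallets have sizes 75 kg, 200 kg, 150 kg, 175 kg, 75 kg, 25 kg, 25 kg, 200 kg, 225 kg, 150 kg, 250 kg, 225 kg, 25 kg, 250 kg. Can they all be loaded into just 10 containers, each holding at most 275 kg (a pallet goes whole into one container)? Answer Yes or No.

Yes

A valid assignment using 9 containers:
  container 1: 250 + 25 = 275
  container 2: 250 + 25 = 275
  container 3: 225 + 25 = 250
  container 4: 225 = 225
  container 5: 200 + 75 = 275
  container 6: 200 + 75 = 275
  container 7: 175 = 175
  container 8: 150 = 150
  container 9: 150 = 150
That uses only 9 ≤ 10, so 10 containers are enough.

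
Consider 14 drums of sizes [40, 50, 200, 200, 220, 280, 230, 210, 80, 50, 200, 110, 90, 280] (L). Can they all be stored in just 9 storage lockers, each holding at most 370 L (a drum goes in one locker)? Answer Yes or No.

A valid assignment using 8 storage lockers:
  locker 1: 280 + 90 = 370
  locker 2: 280 + 80 = 360
  locker 3: 230 + 110 = 340
  locker 4: 220 + 50 + 50 + 40 = 360
  locker 5: 210 = 210
  locker 6: 200 = 200
  locker 7: 200 = 200
  locker 8: 200 = 200
That uses only 8 ≤ 9, so 9 storage lockers are enough.

Yes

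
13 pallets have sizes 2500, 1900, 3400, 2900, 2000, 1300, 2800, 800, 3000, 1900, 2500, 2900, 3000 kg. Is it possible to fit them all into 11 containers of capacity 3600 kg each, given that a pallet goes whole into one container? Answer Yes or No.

Yes

A valid assignment using 11 containers:
  container 1: 3400 = 3400
  container 2: 3000 = 3000
  container 3: 3000 = 3000
  container 4: 2900 = 2900
  container 5: 2900 = 2900
  container 6: 2800 + 800 = 3600
  container 7: 2500 = 2500
  container 8: 2500 = 2500
  container 9: 2000 + 1300 = 3300
  container 10: 1900 = 1900
  container 11: 1900 = 1900
Every load is within 3600 kg, so 11 containers suffice.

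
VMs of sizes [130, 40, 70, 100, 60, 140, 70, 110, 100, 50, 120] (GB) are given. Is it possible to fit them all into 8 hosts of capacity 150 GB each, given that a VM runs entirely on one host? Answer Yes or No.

Yes

A valid assignment using 8 hosts:
  host 1: 140 = 140
  host 2: 130 = 130
  host 3: 120 = 120
  host 4: 110 + 40 = 150
  host 5: 100 + 50 = 150
  host 6: 100 = 100
  host 7: 70 + 70 = 140
  host 8: 60 = 60
Every load is within 150 GB, so 8 hosts suffice.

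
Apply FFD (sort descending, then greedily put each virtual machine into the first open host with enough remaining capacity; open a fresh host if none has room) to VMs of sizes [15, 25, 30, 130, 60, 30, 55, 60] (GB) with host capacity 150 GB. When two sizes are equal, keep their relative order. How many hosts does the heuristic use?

Sorted descending: 130, 60, 60, 55, 30, 30, 25, 15.
  130 → host 1 (new)  [load 130/150]
  60 → host 2 (new)  [load 60/150]
  60 → host 2  [load 120/150]
  55 → host 3 (new)  [load 55/150]
  30 → host 2  [load 150/150]
  30 → host 3  [load 85/150]
  25 → host 3  [load 110/150]
  15 → host 1  [load 145/150]
3 hosts opened.

3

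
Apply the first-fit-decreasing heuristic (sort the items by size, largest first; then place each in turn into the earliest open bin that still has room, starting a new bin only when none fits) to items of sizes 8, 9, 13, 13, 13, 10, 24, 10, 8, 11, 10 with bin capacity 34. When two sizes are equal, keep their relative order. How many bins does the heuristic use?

4

Sorted descending: 24, 13, 13, 13, 11, 10, 10, 10, 9, 8, 8.
  24 → bin 1 (new)  [load 24/34]
  13 → bin 2 (new)  [load 13/34]
  13 → bin 2  [load 26/34]
  13 → bin 3 (new)  [load 13/34]
  11 → bin 3  [load 24/34]
  10 → bin 1  [load 34/34]
  10 → bin 3  [load 34/34]
  10 → bin 4 (new)  [load 10/34]
  9 → bin 4  [load 19/34]
  8 → bin 2  [load 34/34]
  8 → bin 4  [load 27/34]
4 bins opened.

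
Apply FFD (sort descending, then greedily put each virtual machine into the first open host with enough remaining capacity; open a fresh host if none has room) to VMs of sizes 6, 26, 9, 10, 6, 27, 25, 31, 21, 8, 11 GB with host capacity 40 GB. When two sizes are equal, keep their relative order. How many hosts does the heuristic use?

Sorted descending: 31, 27, 26, 25, 21, 11, 10, 9, 8, 6, 6.
  31 → host 1 (new)  [load 31/40]
  27 → host 2 (new)  [load 27/40]
  26 → host 3 (new)  [load 26/40]
  25 → host 4 (new)  [load 25/40]
  21 → host 5 (new)  [load 21/40]
  11 → host 2  [load 38/40]
  10 → host 3  [load 36/40]
  9 → host 1  [load 40/40]
  8 → host 4  [load 33/40]
  6 → host 4  [load 39/40]
  6 → host 5  [load 27/40]
5 hosts opened.

5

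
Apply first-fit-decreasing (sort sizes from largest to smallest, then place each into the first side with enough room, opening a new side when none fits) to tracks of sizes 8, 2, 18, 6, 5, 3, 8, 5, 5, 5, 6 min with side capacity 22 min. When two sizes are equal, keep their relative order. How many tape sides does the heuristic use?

4

Sorted descending: 18, 8, 8, 6, 6, 5, 5, 5, 5, 3, 2.
  18 → side 1 (new)  [load 18/22]
  8 → side 2 (new)  [load 8/22]
  8 → side 2  [load 16/22]
  6 → side 2  [load 22/22]
  6 → side 3 (new)  [load 6/22]
  5 → side 3  [load 11/22]
  5 → side 3  [load 16/22]
  5 → side 3  [load 21/22]
  5 → side 4 (new)  [load 5/22]
  3 → side 1  [load 21/22]
  2 → side 4  [load 7/22]
4 tape sides opened.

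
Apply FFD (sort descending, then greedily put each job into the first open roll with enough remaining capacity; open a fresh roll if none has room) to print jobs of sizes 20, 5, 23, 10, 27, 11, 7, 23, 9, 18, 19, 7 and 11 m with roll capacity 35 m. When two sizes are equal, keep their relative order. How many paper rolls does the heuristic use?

Sorted descending: 27, 23, 23, 20, 19, 18, 11, 11, 10, 9, 7, 7, 5.
  27 → roll 1 (new)  [load 27/35]
  23 → roll 2 (new)  [load 23/35]
  23 → roll 3 (new)  [load 23/35]
  20 → roll 4 (new)  [load 20/35]
  19 → roll 5 (new)  [load 19/35]
  18 → roll 6 (new)  [load 18/35]
  11 → roll 2  [load 34/35]
  11 → roll 3  [load 34/35]
  10 → roll 4  [load 30/35]
  9 → roll 5  [load 28/35]
  7 → roll 1  [load 34/35]
  7 → roll 5  [load 35/35]
  5 → roll 4  [load 35/35]
6 paper rolls opened.

6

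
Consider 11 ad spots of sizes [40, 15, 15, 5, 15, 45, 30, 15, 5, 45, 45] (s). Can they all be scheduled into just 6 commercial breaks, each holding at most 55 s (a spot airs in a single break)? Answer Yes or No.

Yes

A valid assignment using 6 commercial breaks:
  break 1: 45 + 5 + 5 = 55
  break 2: 45 = 45
  break 3: 45 = 45
  break 4: 40 + 15 = 55
  break 5: 30 + 15 = 45
  break 6: 15 + 15 = 30
Every load is within 55 s, so 6 commercial breaks suffice.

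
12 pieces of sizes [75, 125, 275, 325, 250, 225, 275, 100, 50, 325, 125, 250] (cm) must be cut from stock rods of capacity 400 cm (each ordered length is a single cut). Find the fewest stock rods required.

Total = 325 + 325 + 275 + 275 + 250 + 250 + 225 + 125 + 125 + 100 + 75 + 50 = 2400 cm.
Lower bound: ⌈2400/400⌉ = 6 stock rods.
Also, 7 pieces each exceed 200 cm, and no two of those can share a stock rod, so at least 7 stock rods are needed.
A packing using 7 stock rods:
  stock rod 1: 325 + 75 = 400
  stock rod 2: 325 + 50 = 375
  stock rod 3: 275 + 125 = 400
  stock rod 4: 275 + 125 = 400
  stock rod 5: 250 + 100 = 350
  stock rod 6: 250 = 250
  stock rod 7: 225 = 225
This matches the lower bound, so 7 is optimal.

7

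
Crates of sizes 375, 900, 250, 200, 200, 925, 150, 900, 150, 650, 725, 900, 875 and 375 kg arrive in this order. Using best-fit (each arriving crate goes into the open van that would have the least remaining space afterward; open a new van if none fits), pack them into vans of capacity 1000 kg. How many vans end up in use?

  375 → van 1 (new)  [load 375/1000]
  900 → van 2 (new)  [load 900/1000]
  250 → van 1  [load 625/1000]
  200 → van 1  [load 825/1000]
  200 → van 3 (new)  [load 200/1000]
  925 → van 4 (new)  [load 925/1000]
  150 → van 1  [load 975/1000]
  900 → van 5 (new)  [load 900/1000]
  150 → van 3  [load 350/1000]
  650 → van 3  [load 1000/1000]
  725 → van 6 (new)  [load 725/1000]
  900 → van 7 (new)  [load 900/1000]
  875 → van 8 (new)  [load 875/1000]
  375 → van 9 (new)  [load 375/1000]
9 vans opened.

9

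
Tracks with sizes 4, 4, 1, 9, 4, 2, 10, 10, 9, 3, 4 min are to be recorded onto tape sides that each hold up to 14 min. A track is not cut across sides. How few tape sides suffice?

5

Total = 10 + 10 + 9 + 9 + 4 + 4 + 4 + 4 + 3 + 2 + 1 = 60 min.
Lower bound: ⌈60/14⌉ = 5 tape sides.
A packing using 5 tape sides:
  side 1: 10 + 4 = 14
  side 2: 10 + 4 = 14
  side 3: 9 + 4 + 1 = 14
  side 4: 9 + 4 = 13
  side 5: 3 + 2 = 5
This matches the lower bound, so 5 is optimal.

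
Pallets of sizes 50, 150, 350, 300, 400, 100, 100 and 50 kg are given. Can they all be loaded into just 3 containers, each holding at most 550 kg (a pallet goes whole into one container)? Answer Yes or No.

A valid assignment using 3 containers:
  container 1: 400 + 150 = 550
  container 2: 350 + 100 + 100 = 550
  container 3: 300 + 50 + 50 = 400
Every load is within 550 kg, so 3 containers suffice.

Yes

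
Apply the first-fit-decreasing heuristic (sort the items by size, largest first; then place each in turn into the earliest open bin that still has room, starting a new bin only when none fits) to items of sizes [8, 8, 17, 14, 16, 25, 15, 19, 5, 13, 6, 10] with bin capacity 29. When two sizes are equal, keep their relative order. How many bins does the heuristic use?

6

Sorted descending: 25, 19, 17, 16, 15, 14, 13, 10, 8, 8, 6, 5.
  25 → bin 1 (new)  [load 25/29]
  19 → bin 2 (new)  [load 19/29]
  17 → bin 3 (new)  [load 17/29]
  16 → bin 4 (new)  [load 16/29]
  15 → bin 5 (new)  [load 15/29]
  14 → bin 5  [load 29/29]
  13 → bin 4  [load 29/29]
  10 → bin 2  [load 29/29]
  8 → bin 3  [load 25/29]
  8 → bin 6 (new)  [load 8/29]
  6 → bin 6  [load 14/29]
  5 → bin 6  [load 19/29]
6 bins opened.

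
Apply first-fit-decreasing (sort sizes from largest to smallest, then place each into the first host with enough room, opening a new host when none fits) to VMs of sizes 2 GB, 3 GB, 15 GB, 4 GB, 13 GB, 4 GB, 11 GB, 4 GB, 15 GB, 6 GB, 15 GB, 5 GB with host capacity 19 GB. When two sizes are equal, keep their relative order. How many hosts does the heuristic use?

Sorted descending: 15, 15, 15, 13, 11, 6, 5, 4, 4, 4, 3, 2.
  15 → host 1 (new)  [load 15/19]
  15 → host 2 (new)  [load 15/19]
  15 → host 3 (new)  [load 15/19]
  13 → host 4 (new)  [load 13/19]
  11 → host 5 (new)  [load 11/19]
  6 → host 4  [load 19/19]
  5 → host 5  [load 16/19]
  4 → host 1  [load 19/19]
  4 → host 2  [load 19/19]
  4 → host 3  [load 19/19]
  3 → host 5  [load 19/19]
  2 → host 6 (new)  [load 2/19]
6 hosts opened.

6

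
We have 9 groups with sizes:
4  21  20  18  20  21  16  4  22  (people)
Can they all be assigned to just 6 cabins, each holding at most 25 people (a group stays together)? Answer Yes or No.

Total = 146 people; ⌈146/25⌉ = 6.
7 groups each exceed half the capacity and cannot share a cabin, forcing at least 7 cabins.
At least 7 cabins are required, but only 6 are allowed.

No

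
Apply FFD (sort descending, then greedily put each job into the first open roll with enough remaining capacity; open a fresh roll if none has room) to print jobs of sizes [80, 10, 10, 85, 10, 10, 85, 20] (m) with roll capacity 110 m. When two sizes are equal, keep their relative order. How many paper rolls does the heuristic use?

Sorted descending: 85, 85, 80, 20, 10, 10, 10, 10.
  85 → roll 1 (new)  [load 85/110]
  85 → roll 2 (new)  [load 85/110]
  80 → roll 3 (new)  [load 80/110]
  20 → roll 1  [load 105/110]
  10 → roll 2  [load 95/110]
  10 → roll 2  [load 105/110]
  10 → roll 3  [load 90/110]
  10 → roll 3  [load 100/110]
3 paper rolls opened.

3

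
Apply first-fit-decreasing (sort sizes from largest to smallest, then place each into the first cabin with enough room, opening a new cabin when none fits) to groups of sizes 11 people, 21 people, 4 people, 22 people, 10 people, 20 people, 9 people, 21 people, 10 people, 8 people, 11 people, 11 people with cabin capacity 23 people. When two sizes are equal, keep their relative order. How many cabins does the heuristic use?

Sorted descending: 22, 21, 21, 20, 11, 11, 11, 10, 10, 9, 8, 4.
  22 → cabin 1 (new)  [load 22/23]
  21 → cabin 2 (new)  [load 21/23]
  21 → cabin 3 (new)  [load 21/23]
  20 → cabin 4 (new)  [load 20/23]
  11 → cabin 5 (new)  [load 11/23]
  11 → cabin 5  [load 22/23]
  11 → cabin 6 (new)  [load 11/23]
  10 → cabin 6  [load 21/23]
  10 → cabin 7 (new)  [load 10/23]
  9 → cabin 7  [load 19/23]
  8 → cabin 8 (new)  [load 8/23]
  4 → cabin 7  [load 23/23]
8 cabins opened.

8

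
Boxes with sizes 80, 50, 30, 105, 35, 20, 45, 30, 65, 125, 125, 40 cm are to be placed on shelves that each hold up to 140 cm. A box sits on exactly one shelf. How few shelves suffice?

Total = 125 + 125 + 105 + 80 + 65 + 50 + 45 + 40 + 35 + 30 + 30 + 20 = 750 cm.
Lower bound: ⌈750/140⌉ = 6 shelves.
A packing using 6 shelves:
  shelf 1: 125 = 125
  shelf 2: 125 = 125
  shelf 3: 105 + 35 = 140
  shelf 4: 80 + 50 = 130
  shelf 5: 65 + 45 + 30 = 140
  shelf 6: 40 + 30 + 20 = 90
This matches the lower bound, so 6 is optimal.

6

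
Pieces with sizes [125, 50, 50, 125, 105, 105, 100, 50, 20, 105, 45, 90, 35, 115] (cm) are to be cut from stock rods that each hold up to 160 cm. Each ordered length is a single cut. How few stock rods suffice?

Total = 125 + 125 + 115 + 105 + 105 + 105 + 100 + 90 + 50 + 50 + 50 + 45 + 35 + 20 = 1120 cm.
Lower bound: ⌈1120/160⌉ = 7 stock rods.
Also, 8 pieces each exceed 80 cm, and no two of those can share a stock rod, so at least 8 stock rods are needed.
A packing using 8 stock rods:
  stock rod 1: 125 + 35 = 160
  stock rod 2: 125 + 20 = 145
  stock rod 3: 115 + 45 = 160
  stock rod 4: 105 + 50 = 155
  stock rod 5: 105 + 50 = 155
  stock rod 6: 105 + 50 = 155
  stock rod 7: 100 = 100
  stock rod 8: 90 = 90
This matches the lower bound, so 8 is optimal.

8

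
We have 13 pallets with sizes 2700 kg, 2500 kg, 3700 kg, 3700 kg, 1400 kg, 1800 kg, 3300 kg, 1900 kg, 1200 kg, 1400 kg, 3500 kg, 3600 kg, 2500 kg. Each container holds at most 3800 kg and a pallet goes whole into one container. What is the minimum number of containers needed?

10

Total = 3700 + 3700 + 3600 + 3500 + 3300 + 2700 + 2500 + 2500 + 1900 + 1800 + 1400 + 1400 + 1200 = 33200 kg.
Lower bound: ⌈33200/3800⌉ = 9 containers.
A packing using 10 containers:
  container 1: 3700 = 3700
  container 2: 3700 = 3700
  container 3: 3600 = 3600
  container 4: 3500 = 3500
  container 5: 3300 = 3300
  container 6: 2700 = 2700
  container 7: 2500 + 1200 = 3700
  container 8: 2500 = 2500
  container 9: 1900 + 1800 = 3700
  container 10: 1400 + 1400 = 2800
No arrangement into 9 containers stays within capacity, so 10 is optimal.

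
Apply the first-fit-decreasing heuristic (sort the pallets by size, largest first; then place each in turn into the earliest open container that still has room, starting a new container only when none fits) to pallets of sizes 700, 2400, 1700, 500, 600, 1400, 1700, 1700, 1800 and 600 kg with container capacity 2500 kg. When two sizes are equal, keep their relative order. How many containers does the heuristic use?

6

Sorted descending: 2400, 1800, 1700, 1700, 1700, 1400, 700, 600, 600, 500.
  2400 → container 1 (new)  [load 2400/2500]
  1800 → container 2 (new)  [load 1800/2500]
  1700 → container 3 (new)  [load 1700/2500]
  1700 → container 4 (new)  [load 1700/2500]
  1700 → container 5 (new)  [load 1700/2500]
  1400 → container 6 (new)  [load 1400/2500]
  700 → container 2  [load 2500/2500]
  600 → container 3  [load 2300/2500]
  600 → container 4  [load 2300/2500]
  500 → container 5  [load 2200/2500]
6 containers opened.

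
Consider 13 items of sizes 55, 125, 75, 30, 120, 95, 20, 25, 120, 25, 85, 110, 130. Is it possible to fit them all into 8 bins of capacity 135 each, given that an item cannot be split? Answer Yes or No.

Yes

A valid assignment using 8 bins:
  bin 1: 130 = 130
  bin 2: 125 = 125
  bin 3: 120 = 120
  bin 4: 120 = 120
  bin 5: 110 + 25 = 135
  bin 6: 95 + 30 = 125
  bin 7: 85 + 25 + 20 = 130
  bin 8: 75 + 55 = 130
Every load is within 135, so 8 bins suffice.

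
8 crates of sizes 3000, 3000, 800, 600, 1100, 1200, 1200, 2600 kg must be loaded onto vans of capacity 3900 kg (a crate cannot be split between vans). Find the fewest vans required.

Total = 3000 + 3000 + 2600 + 1200 + 1200 + 1100 + 800 + 600 = 13500 kg.
Lower bound: ⌈13500/3900⌉ = 4 vans.
A packing using 4 vans:
  van 1: 3000 + 800 = 3800
  van 2: 3000 + 600 = 3600
  van 3: 2600 + 1200 = 3800
  van 4: 1200 + 1100 = 2300
This matches the lower bound, so 4 is optimal.

4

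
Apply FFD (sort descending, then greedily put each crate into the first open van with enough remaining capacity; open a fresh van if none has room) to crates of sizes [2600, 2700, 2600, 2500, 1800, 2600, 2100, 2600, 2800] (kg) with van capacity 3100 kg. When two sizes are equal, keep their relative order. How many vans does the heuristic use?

Sorted descending: 2800, 2700, 2600, 2600, 2600, 2600, 2500, 2100, 1800.
  2800 → van 1 (new)  [load 2800/3100]
  2700 → van 2 (new)  [load 2700/3100]
  2600 → van 3 (new)  [load 2600/3100]
  2600 → van 4 (new)  [load 2600/3100]
  2600 → van 5 (new)  [load 2600/3100]
  2600 → van 6 (new)  [load 2600/3100]
  2500 → van 7 (new)  [load 2500/3100]
  2100 → van 8 (new)  [load 2100/3100]
  1800 → van 9 (new)  [load 1800/3100]
9 vans opened.

9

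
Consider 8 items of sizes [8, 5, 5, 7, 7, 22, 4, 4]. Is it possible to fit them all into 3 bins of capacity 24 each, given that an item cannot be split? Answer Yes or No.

Yes

A valid assignment using 3 bins:
  bin 1: 22 = 22
  bin 2: 8 + 7 + 7 = 22
  bin 3: 5 + 5 + 4 + 4 = 18
Every load is within 24, so 3 bins suffice.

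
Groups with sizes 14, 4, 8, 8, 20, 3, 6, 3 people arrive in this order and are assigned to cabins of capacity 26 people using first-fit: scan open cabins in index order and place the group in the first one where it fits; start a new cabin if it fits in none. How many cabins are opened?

  14 → cabin 1 (new)  [load 14/26]
  4 → cabin 1  [load 18/26]
  8 → cabin 1  [load 26/26]
  8 → cabin 2 (new)  [load 8/26]
  20 → cabin 3 (new)  [load 20/26]
  3 → cabin 2  [load 11/26]
  6 → cabin 2  [load 17/26]
  3 → cabin 2  [load 20/26]
3 cabins opened.

3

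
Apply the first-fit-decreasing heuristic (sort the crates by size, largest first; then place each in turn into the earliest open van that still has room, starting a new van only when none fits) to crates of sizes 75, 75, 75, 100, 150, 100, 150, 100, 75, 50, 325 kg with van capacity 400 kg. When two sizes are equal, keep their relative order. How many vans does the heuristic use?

Sorted descending: 325, 150, 150, 100, 100, 100, 75, 75, 75, 75, 50.
  325 → van 1 (new)  [load 325/400]
  150 → van 2 (new)  [load 150/400]
  150 → van 2  [load 300/400]
  100 → van 2  [load 400/400]
  100 → van 3 (new)  [load 100/400]
  100 → van 3  [load 200/400]
  75 → van 1  [load 400/400]
  75 → van 3  [load 275/400]
  75 → van 3  [load 350/400]
  75 → van 4 (new)  [load 75/400]
  50 → van 3  [load 400/400]
4 vans opened.

4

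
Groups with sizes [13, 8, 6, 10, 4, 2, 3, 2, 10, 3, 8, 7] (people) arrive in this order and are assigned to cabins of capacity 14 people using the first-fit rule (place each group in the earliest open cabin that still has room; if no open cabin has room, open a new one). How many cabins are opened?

7

  13 → cabin 1 (new)  [load 13/14]
  8 → cabin 2 (new)  [load 8/14]
  6 → cabin 2  [load 14/14]
  10 → cabin 3 (new)  [load 10/14]
  4 → cabin 3  [load 14/14]
  2 → cabin 4 (new)  [load 2/14]
  3 → cabin 4  [load 5/14]
  2 → cabin 4  [load 7/14]
  10 → cabin 5 (new)  [load 10/14]
  3 → cabin 4  [load 10/14]
  8 → cabin 6 (new)  [load 8/14]
  7 → cabin 7 (new)  [load 7/14]
7 cabins opened.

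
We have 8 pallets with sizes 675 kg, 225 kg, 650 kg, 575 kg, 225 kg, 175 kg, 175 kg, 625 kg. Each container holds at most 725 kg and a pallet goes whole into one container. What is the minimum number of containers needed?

Total = 675 + 650 + 625 + 575 + 225 + 225 + 175 + 175 = 3325 kg.
Lower bound: ⌈3325/725⌉ = 5 containers.
A packing using 6 containers:
  container 1: 675 = 675
  container 2: 650 = 650
  container 3: 625 = 625
  container 4: 575 = 575
  container 5: 225 + 225 + 175 = 625
  container 6: 175 = 175
No arrangement into 5 containers stays within capacity, so 6 is optimal.

6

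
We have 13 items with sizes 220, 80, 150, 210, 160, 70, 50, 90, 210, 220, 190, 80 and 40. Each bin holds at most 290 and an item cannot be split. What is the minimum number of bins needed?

7

Total = 220 + 220 + 210 + 210 + 190 + 160 + 150 + 90 + 80 + 80 + 70 + 50 + 40 = 1770.
Lower bound: ⌈1770/290⌉ = 7 bins.
A packing using 7 bins:
  bin 1: 220 + 70 = 290
  bin 2: 220 + 50 = 270
  bin 3: 210 + 80 = 290
  bin 4: 210 + 80 = 290
  bin 5: 190 + 90 = 280
  bin 6: 160 + 40 = 200
  bin 7: 150 = 150
This matches the lower bound, so 7 is optimal.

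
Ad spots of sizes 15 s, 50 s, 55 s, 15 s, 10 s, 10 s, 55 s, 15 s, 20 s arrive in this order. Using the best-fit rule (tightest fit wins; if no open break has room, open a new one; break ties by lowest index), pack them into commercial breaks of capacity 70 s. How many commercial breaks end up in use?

4

  15 → break 1 (new)  [load 15/70]
  50 → break 1  [load 65/70]
  55 → break 2 (new)  [load 55/70]
  15 → break 2  [load 70/70]
  10 → break 3 (new)  [load 10/70]
  10 → break 3  [load 20/70]
  55 → break 4 (new)  [load 55/70]
  15 → break 4  [load 70/70]
  20 → break 3  [load 40/70]
4 commercial breaks opened.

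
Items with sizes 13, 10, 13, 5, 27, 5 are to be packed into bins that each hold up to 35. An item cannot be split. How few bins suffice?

3

Total = 27 + 13 + 13 + 10 + 5 + 5 = 73.
Lower bound: ⌈73/35⌉ = 3 bins.
A packing using 3 bins:
  bin 1: 27 + 5 = 32
  bin 2: 13 + 13 + 5 = 31
  bin 3: 10 = 10
This matches the lower bound, so 3 is optimal.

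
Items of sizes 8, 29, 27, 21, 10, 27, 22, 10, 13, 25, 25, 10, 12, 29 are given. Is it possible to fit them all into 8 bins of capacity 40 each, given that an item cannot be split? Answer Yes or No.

Yes

A valid assignment using 8 bins:
  bin 1: 29 + 10 = 39
  bin 2: 29 + 10 = 39
  bin 3: 27 + 13 = 40
  bin 4: 27 + 12 = 39
  bin 5: 25 + 10 = 35
  bin 6: 25 + 8 = 33
  bin 7: 22 = 22
  bin 8: 21 = 21
Every load is within 40, so 8 bins suffice.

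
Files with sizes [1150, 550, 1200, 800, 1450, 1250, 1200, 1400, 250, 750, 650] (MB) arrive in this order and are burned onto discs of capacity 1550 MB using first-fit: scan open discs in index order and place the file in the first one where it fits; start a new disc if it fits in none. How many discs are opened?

  1150 → disc 1 (new)  [load 1150/1550]
  550 → disc 2 (new)  [load 550/1550]
  1200 → disc 3 (new)  [load 1200/1550]
  800 → disc 2  [load 1350/1550]
  1450 → disc 4 (new)  [load 1450/1550]
  1250 → disc 5 (new)  [load 1250/1550]
  1200 → disc 6 (new)  [load 1200/1550]
  1400 → disc 7 (new)  [load 1400/1550]
  250 → disc 1  [load 1400/1550]
  750 → disc 8 (new)  [load 750/1550]
  650 → disc 8  [load 1400/1550]
8 discs opened.

8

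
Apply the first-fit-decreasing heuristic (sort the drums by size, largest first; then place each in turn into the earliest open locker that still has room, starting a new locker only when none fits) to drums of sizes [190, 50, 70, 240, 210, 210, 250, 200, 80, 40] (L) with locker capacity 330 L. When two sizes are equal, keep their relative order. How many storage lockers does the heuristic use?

6

Sorted descending: 250, 240, 210, 210, 200, 190, 80, 70, 50, 40.
  250 → locker 1 (new)  [load 250/330]
  240 → locker 2 (new)  [load 240/330]
  210 → locker 3 (new)  [load 210/330]
  210 → locker 4 (new)  [load 210/330]
  200 → locker 5 (new)  [load 200/330]
  190 → locker 6 (new)  [load 190/330]
  80 → locker 1  [load 330/330]
  70 → locker 2  [load 310/330]
  50 → locker 3  [load 260/330]
  40 → locker 3  [load 300/330]
6 storage lockers opened.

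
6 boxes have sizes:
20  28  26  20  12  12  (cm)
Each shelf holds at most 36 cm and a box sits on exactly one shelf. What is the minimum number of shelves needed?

Total = 28 + 26 + 20 + 20 + 12 + 12 = 118 cm.
Lower bound: ⌈118/36⌉ = 4 shelves.
A packing using 4 shelves:
  shelf 1: 28 = 28
  shelf 2: 26 = 26
  shelf 3: 20 + 12 = 32
  shelf 4: 20 + 12 = 32
This matches the lower bound, so 4 is optimal.

4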